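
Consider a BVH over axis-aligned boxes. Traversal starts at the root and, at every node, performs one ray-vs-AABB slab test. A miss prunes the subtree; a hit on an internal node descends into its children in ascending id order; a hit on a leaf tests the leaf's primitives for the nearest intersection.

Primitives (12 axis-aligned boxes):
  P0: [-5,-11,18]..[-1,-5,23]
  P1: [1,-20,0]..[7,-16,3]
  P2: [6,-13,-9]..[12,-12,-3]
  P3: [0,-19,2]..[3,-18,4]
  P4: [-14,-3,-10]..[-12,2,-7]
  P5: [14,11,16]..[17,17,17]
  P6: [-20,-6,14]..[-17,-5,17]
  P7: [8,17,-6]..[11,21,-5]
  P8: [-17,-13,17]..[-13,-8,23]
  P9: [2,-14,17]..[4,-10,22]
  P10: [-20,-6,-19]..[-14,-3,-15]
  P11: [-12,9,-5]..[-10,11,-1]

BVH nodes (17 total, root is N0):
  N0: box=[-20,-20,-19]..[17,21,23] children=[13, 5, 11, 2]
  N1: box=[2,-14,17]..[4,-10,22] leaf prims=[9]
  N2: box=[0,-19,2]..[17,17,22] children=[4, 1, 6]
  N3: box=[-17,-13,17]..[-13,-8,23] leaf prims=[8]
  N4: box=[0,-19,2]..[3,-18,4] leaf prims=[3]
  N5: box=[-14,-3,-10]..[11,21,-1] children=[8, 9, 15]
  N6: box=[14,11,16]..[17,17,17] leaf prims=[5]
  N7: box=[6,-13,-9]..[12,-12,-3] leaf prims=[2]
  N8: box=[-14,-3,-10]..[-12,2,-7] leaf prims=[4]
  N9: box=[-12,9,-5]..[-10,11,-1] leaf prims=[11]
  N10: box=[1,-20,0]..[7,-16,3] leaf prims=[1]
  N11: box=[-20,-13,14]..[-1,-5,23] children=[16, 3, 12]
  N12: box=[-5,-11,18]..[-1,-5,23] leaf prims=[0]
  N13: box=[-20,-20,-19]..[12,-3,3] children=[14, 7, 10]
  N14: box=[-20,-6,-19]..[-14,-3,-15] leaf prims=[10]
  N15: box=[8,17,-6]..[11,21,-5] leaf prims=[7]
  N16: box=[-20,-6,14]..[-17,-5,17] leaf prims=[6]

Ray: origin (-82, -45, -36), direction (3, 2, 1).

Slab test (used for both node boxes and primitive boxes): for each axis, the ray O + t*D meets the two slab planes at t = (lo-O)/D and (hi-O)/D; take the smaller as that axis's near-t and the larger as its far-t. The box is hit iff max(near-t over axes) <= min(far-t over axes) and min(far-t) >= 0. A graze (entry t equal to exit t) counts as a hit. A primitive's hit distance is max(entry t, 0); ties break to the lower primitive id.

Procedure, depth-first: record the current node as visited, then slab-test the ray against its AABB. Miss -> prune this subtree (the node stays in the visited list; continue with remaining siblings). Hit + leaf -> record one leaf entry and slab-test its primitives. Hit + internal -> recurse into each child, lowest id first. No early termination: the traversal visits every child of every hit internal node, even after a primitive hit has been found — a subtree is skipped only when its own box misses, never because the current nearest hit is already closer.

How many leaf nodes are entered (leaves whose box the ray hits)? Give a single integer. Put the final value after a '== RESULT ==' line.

Walk:
N0 x:[62/3,33] y:[25/2,33] z:[17,59] -> hit [62/3,33], descend [2, 5, 11, 13]
  N2 x:[82/3,33] y:[13,31] z:[38,58] -> miss, prune
  N5 x:[68/3,31] y:[21,33] z:[26,35] -> hit [26,31], descend [8, 9, 15]
    N8 x:[68/3,70/3] y:[21,47/2] z:[26,29] -> miss, prune
    N9 x:[70/3,24] y:[27,28] z:[31,35] -> miss, prune
    N15 x:[30,31] y:[31,33] z:[30,31] -> hit [31,31] leaf, test {P7@t=31}
  N11 x:[62/3,27] y:[16,20] z:[50,59] -> miss, prune
  N13 x:[62/3,94/3] y:[25/2,21] z:[17,39] -> hit [62/3,21], descend [7, 10, 14]
    N7 x:[88/3,94/3] y:[16,33/2] z:[27,33] -> miss, prune
    N10 x:[83/3,89/3] y:[25/2,29/2] z:[36,39] -> miss, prune
    N14 x:[62/3,68/3] y:[39/2,21] z:[17,21] -> hit [62/3,21] leaf, test {P10@t=62/3}

Summary -> nodes [0, 2, 5, 8, 9, 15, 11, 13, 7, 10, 14]; box-tests=11; leaf-entries=2; first=P10

== RESULT ==
2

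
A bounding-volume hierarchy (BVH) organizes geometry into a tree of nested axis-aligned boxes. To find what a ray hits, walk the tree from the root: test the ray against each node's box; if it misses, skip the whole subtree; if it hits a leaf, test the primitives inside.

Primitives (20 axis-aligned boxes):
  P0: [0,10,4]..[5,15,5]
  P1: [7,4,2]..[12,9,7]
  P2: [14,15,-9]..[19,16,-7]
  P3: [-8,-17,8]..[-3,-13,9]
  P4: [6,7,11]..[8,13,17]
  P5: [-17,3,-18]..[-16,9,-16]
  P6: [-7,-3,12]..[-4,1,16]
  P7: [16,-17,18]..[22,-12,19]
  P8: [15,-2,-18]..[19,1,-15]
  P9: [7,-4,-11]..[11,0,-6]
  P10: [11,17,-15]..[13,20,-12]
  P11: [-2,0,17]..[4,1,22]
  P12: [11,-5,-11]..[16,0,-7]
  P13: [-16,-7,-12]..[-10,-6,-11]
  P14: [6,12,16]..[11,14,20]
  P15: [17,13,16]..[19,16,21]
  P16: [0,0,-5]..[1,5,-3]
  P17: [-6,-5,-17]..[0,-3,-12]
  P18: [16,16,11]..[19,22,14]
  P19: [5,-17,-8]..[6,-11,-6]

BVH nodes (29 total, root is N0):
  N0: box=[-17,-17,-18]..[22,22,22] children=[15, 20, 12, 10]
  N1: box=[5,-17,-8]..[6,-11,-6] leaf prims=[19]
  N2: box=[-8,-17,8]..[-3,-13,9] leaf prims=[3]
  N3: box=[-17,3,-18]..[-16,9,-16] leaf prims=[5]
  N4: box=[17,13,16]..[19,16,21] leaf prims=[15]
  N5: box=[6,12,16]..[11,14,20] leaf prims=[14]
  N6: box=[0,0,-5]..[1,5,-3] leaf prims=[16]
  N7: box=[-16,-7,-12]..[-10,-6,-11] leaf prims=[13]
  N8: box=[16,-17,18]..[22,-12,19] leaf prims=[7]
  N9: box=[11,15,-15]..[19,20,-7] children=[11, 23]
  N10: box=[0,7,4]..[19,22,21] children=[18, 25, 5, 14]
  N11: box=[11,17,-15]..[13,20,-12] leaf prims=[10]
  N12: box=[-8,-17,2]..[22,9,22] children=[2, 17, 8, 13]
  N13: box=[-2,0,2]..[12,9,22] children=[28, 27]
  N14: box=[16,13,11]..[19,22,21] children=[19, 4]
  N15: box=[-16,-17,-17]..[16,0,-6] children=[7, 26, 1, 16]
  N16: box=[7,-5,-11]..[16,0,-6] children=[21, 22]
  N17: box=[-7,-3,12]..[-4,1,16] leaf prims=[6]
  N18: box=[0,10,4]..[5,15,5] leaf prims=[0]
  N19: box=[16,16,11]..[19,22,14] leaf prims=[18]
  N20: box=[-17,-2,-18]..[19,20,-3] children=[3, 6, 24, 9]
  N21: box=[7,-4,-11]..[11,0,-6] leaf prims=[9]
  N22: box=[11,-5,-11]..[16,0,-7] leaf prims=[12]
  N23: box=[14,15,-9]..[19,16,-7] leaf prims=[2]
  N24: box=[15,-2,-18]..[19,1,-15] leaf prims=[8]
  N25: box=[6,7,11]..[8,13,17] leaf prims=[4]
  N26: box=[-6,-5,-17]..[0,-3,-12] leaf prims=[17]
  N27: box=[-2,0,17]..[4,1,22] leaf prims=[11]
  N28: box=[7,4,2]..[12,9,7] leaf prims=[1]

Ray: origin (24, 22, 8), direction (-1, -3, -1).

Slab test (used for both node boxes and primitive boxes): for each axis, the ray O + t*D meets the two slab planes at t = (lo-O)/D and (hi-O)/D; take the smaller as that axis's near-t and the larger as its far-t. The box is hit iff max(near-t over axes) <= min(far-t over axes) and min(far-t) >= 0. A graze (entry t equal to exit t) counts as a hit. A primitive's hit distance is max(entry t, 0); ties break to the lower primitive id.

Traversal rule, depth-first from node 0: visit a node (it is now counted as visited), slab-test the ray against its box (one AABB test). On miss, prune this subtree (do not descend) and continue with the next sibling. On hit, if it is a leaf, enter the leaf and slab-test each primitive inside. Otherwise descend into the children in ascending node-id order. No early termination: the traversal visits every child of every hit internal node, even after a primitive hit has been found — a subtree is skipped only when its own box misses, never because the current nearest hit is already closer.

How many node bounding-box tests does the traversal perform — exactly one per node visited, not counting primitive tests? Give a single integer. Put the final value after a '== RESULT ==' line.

Trace the traversal:
N0 x:[2,41] y:[0,13] z:[-14,26] -> hit [2,13], descend [10, 12, 15, 20]
  N10 x:[5,24] y:[0,5] z:[-13,4] -> miss, prune
  N12 x:[2,32] y:[13/3,13] z:[-14,6] -> hit [13/3,6], descend [2, 8, 13, 17]
    N2 x:[27,32] y:[35/3,13] z:[-1,0] -> miss, prune
    N8 x:[2,8] y:[34/3,13] z:[-11,-10] -> miss, prune
    N13 x:[12,26] y:[13/3,22/3] z:[-14,6] -> miss, prune
    N17 x:[28,31] y:[7,25/3] z:[-8,-4] -> miss, prune
  N15 x:[8,40] y:[22/3,13] z:[14,25] -> miss, prune
  N20 x:[5,41] y:[2/3,8] z:[11,26] -> miss, prune

Summary -> nodes [0, 10, 12, 2, 8, 13, 17, 15, 20]; box-tests=9; leaf-entries=0; first=miss

== RESULT ==
9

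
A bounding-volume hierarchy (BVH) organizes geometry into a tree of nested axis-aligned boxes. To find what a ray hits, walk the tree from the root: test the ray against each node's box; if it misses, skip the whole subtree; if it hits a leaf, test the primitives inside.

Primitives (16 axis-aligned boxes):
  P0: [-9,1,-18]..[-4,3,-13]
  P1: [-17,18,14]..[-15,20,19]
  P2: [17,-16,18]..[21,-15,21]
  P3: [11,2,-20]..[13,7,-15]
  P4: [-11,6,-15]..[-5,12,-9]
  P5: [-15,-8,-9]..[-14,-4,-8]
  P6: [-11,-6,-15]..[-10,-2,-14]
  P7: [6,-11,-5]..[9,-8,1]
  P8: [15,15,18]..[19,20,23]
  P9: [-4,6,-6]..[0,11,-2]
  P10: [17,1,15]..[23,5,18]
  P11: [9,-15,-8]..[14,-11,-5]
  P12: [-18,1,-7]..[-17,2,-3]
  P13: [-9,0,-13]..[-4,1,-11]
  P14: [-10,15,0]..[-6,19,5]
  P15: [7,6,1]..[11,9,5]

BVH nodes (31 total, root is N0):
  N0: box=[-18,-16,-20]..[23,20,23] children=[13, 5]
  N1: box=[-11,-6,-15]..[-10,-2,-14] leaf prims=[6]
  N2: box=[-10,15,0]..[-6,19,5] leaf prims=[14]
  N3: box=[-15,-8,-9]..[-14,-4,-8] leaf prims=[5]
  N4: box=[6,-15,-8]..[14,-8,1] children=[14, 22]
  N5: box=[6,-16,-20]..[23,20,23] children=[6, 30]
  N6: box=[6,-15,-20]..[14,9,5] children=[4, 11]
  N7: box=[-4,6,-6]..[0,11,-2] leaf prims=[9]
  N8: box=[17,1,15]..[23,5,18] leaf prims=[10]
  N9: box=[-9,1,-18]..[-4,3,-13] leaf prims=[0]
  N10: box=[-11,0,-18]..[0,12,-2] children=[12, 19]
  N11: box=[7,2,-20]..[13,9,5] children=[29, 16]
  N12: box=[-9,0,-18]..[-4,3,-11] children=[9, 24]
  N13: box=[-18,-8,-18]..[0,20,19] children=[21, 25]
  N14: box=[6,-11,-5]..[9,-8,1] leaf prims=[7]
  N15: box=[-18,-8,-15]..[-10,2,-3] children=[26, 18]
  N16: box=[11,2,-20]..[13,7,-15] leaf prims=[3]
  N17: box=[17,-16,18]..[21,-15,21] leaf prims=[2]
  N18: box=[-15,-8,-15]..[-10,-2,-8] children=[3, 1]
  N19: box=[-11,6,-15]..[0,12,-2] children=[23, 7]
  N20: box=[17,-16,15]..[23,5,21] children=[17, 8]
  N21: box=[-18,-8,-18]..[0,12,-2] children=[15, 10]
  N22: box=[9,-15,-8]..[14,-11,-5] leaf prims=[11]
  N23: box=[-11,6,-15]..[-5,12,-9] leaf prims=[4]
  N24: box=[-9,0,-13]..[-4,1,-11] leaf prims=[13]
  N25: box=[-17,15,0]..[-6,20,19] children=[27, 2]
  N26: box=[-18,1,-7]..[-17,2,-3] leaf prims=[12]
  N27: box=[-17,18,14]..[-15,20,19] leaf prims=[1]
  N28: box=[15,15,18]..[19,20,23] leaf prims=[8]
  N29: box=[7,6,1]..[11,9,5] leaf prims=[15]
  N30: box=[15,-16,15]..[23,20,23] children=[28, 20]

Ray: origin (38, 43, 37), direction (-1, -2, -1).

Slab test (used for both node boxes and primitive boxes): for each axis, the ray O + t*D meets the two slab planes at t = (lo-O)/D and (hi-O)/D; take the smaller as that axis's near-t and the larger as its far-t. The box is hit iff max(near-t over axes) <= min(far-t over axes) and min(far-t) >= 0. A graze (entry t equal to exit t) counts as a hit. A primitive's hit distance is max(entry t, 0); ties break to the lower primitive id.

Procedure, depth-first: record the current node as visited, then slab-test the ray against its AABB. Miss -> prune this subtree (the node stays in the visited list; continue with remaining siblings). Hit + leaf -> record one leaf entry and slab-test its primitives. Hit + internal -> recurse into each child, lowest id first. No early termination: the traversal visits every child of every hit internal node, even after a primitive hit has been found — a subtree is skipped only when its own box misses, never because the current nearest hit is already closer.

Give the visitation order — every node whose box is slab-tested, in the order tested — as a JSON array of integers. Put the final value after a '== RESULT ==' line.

Walk:
N0 x:[15,56] y:[23/2,59/2] z:[14,57] -> hit [15,59/2], descend [5, 13]
  N5 x:[15,32] y:[23/2,59/2] z:[14,57] -> hit [15,59/2], descend [6, 30]
    N6 x:[24,32] y:[17,29] z:[32,57] -> miss, prune
    N30 x:[15,23] y:[23/2,59/2] z:[14,22] -> hit [15,22], descend [20, 28]
      N20 x:[15,21] y:[19,59/2] z:[16,22] -> hit [19,21], descend [8, 17]
        N8 x:[15,21] y:[19,21] z:[19,22] -> hit [19,21] leaf, test {P10@t=19}
        N17 x:[17,21] y:[29,59/2] z:[16,19] -> miss, prune
      N28 x:[19,23] y:[23/2,14] z:[14,19] -> miss, prune
  N13 x:[38,56] y:[23/2,51/2] z:[18,55] -> miss, prune

order=[0, 5, 6, 30, 20, 8, 17, 28, 13]  |boxes|=9  |leaves|=1  hit=P10

== RESULT ==
[0, 5, 6, 30, 20, 8, 17, 28, 13]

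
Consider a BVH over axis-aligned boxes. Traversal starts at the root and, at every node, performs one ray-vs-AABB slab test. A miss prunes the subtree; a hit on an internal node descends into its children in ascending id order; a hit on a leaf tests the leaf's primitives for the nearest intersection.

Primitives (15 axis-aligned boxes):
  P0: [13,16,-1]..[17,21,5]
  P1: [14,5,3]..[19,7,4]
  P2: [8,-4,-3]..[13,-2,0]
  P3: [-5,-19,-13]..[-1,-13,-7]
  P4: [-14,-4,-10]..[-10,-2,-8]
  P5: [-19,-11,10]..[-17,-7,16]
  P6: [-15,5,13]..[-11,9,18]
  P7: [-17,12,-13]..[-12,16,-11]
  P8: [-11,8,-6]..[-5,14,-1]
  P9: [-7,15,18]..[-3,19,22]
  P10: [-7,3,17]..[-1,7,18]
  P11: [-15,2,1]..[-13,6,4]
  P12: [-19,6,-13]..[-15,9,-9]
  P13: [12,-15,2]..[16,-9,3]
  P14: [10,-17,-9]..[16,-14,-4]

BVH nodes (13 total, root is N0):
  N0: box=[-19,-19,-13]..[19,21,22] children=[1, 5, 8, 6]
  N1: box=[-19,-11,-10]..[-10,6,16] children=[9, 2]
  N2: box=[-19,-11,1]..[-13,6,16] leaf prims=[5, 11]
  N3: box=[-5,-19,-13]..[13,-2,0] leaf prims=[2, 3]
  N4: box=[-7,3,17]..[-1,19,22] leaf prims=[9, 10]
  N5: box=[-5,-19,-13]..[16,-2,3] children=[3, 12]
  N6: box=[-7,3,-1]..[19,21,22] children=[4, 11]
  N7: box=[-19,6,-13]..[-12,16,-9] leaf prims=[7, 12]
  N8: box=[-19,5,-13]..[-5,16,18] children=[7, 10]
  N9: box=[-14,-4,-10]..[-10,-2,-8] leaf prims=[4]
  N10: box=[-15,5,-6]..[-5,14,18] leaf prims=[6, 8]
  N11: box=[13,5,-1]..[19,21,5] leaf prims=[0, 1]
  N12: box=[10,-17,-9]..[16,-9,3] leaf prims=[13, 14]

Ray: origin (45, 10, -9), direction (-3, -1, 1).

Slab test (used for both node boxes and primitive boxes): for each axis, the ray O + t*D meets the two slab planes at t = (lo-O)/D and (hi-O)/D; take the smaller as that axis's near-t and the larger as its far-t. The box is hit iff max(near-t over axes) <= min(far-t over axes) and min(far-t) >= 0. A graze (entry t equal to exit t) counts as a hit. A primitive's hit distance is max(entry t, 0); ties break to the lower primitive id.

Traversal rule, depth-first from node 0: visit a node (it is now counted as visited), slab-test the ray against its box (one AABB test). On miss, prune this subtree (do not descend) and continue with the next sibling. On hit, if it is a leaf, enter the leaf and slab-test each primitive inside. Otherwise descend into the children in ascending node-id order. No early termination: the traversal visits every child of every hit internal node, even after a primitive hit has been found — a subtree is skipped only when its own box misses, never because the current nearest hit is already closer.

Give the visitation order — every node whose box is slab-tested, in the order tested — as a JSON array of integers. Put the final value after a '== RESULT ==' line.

Walk:
N0 x:[26/3,64/3] y:[-11,29] z:[-4,31] -> hit [26/3,64/3], descend [1, 5, 6, 8]
  N1 x:[55/3,64/3] y:[4,21] z:[-1,25] -> hit [55/3,21], descend [2, 9]
    N2 x:[58/3,64/3] y:[4,21] z:[10,25] -> hit [58/3,21] leaf, test {P5@t=62/3, P11(miss)}
    N9 x:[55/3,59/3] y:[12,14] z:[-1,1] -> miss, prune
  N5 x:[29/3,50/3] y:[12,29] z:[-4,12] -> hit [12,12], descend [3, 12]
    N3 x:[32/3,50/3] y:[12,29] z:[-4,9] -> miss, prune
    N12 x:[29/3,35/3] y:[19,27] z:[0,12] -> miss, prune
  N6 x:[26/3,52/3] y:[-11,7] z:[8,31] -> miss, prune
  N8 x:[50/3,64/3] y:[-6,5] z:[-4,27] -> miss, prune

Visited [0, 1, 2, 9, 5, 3, 12, 6, 8]. Tests: 9 box, 1 leaf. Nearest: P5.

== RESULT ==
[0, 1, 2, 9, 5, 3, 12, 6, 8]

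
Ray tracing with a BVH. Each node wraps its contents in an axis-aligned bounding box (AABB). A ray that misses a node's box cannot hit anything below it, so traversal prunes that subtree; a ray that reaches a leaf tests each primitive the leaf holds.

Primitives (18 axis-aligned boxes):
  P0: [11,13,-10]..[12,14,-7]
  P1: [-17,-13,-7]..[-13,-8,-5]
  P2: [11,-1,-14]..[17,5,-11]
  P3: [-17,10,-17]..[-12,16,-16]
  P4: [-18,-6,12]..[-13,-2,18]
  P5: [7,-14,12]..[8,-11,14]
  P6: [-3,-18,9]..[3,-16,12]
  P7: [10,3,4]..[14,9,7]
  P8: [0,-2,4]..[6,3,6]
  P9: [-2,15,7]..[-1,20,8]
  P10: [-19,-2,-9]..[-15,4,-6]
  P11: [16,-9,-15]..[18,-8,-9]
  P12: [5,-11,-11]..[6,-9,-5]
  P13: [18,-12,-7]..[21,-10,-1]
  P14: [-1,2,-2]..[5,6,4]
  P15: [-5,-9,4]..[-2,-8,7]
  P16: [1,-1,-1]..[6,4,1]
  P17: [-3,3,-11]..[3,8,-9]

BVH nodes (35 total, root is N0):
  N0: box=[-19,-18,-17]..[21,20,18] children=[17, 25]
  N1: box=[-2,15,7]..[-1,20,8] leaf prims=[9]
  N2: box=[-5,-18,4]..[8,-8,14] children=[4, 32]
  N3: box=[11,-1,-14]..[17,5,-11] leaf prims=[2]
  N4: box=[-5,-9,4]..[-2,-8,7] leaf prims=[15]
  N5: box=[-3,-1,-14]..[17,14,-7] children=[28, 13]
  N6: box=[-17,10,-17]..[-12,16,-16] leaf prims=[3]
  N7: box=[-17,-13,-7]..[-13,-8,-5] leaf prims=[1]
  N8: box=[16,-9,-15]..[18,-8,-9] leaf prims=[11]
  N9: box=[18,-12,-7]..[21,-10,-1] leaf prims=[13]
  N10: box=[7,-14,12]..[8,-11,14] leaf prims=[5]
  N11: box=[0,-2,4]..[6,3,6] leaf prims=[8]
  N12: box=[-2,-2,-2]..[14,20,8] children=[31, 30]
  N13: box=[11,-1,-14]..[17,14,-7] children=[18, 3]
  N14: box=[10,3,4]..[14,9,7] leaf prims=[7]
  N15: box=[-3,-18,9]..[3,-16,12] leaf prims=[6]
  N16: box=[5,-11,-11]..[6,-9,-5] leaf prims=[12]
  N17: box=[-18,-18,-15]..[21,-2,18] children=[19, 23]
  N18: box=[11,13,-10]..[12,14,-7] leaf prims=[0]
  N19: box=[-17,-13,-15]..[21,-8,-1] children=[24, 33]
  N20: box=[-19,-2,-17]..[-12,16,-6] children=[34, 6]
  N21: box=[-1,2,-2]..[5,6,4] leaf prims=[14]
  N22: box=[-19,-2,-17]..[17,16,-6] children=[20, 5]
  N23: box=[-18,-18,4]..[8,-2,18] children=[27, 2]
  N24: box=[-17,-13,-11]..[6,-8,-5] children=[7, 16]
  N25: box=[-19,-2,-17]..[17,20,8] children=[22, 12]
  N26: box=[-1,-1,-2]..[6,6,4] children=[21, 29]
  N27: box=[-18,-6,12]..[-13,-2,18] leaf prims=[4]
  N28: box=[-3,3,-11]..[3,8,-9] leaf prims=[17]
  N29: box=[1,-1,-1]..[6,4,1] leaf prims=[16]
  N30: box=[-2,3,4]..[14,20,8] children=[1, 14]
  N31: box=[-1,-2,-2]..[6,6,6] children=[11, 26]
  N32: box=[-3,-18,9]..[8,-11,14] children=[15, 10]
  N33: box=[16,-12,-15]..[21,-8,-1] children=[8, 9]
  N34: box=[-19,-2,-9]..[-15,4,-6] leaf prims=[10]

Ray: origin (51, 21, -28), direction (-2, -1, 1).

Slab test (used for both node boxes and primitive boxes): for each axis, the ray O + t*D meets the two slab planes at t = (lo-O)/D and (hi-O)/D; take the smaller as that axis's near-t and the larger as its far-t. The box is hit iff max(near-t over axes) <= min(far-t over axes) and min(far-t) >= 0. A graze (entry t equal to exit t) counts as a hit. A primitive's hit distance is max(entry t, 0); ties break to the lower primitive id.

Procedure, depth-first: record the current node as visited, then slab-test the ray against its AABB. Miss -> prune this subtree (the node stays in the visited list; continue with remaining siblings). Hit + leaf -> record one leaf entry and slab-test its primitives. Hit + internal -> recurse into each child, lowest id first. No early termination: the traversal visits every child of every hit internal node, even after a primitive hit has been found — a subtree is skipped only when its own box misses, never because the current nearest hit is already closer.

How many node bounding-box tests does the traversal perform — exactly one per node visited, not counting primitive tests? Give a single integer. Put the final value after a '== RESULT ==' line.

Trace the traversal:
N0 x:[15,35] y:[1,39] z:[11,46] -> hit [15,35], descend [17, 25]
  N17 x:[15,69/2] y:[23,39] z:[13,46] -> hit [23,69/2], descend [19, 23]
    N19 x:[15,34] y:[29,34] z:[13,27] -> miss, prune
    N23 x:[43/2,69/2] y:[23,39] z:[32,46] -> hit [32,69/2], descend [2, 27]
      N2 x:[43/2,28] y:[29,39] z:[32,42] -> miss, prune
      N27 x:[32,69/2] y:[23,27] z:[40,46] -> miss, prune
  N25 x:[17,35] y:[1,23] z:[11,36] -> hit [17,23], descend [12, 22]
    N12 x:[37/2,53/2] y:[1,23] z:[26,36] -> miss, prune
    N22 x:[17,35] y:[5,23] z:[11,22] -> hit [17,22], descend [5, 20]
      N5 x:[17,27] y:[7,22] z:[14,21] -> hit [17,21], descend [13, 28]
        N13 x:[17,20] y:[7,22] z:[14,21] -> hit [17,20], descend [3, 18]
          N3 x:[17,20] y:[16,22] z:[14,17] -> hit [17,17] leaf, test {P2@t=17}
          N18 x:[39/2,20] y:[7,8] z:[18,21] -> miss, prune
        N28 x:[24,27] y:[13,18] z:[17,19] -> miss, prune
      N20 x:[63/2,35] y:[5,23] z:[11,22] -> miss, prune

Summary -> nodes [0, 17, 19, 23, 2, 27, 25, 12, 22, 5, 13, 3, 18, 28, 20]; box-tests=15; leaf-entries=1; first=P2

== RESULT ==
15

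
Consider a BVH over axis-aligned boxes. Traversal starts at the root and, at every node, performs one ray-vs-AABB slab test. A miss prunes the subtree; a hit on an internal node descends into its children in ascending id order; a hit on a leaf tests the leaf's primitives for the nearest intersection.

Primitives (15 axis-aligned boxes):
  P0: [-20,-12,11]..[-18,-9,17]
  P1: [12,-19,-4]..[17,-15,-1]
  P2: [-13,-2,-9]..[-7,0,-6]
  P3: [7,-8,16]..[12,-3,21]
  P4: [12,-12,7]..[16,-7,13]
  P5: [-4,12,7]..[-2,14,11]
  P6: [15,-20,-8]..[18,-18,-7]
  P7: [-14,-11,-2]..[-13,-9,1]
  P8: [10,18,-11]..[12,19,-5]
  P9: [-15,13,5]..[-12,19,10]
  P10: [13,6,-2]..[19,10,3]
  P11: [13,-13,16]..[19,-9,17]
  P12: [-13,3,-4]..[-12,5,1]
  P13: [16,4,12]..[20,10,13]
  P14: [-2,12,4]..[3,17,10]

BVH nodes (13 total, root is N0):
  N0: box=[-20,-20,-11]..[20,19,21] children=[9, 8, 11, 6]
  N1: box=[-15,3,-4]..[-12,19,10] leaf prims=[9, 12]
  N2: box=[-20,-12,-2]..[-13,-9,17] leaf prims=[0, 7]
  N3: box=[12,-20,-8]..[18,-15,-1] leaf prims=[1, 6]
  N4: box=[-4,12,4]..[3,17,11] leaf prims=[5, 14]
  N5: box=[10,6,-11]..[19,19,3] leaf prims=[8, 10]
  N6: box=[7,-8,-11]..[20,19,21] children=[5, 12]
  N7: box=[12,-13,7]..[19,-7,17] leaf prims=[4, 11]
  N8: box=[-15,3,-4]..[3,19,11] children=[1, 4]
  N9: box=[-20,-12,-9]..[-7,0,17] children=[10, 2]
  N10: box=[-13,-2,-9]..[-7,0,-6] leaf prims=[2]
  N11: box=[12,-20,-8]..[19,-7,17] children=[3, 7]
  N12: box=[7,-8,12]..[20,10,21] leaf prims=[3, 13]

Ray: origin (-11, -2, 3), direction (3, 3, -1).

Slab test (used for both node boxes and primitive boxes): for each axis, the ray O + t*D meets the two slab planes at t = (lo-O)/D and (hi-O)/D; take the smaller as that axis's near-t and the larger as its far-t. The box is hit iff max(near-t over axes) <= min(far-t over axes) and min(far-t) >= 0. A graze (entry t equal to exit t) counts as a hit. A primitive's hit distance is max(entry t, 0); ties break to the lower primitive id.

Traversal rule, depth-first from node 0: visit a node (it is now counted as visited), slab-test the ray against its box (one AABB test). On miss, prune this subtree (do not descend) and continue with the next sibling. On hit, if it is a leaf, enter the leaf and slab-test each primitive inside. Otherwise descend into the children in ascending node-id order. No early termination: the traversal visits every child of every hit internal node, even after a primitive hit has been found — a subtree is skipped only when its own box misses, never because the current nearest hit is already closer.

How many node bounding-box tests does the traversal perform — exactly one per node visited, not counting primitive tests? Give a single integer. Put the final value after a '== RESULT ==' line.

Trace the traversal:
N0 x:[-3,31/3] y:[-6,7] z:[-18,14] -> hit [-3,7], descend [6, 8, 9, 11]
  N6 x:[6,31/3] y:[-2,7] z:[-18,14] -> hit [6,7], descend [5, 12]
    N5 x:[7,10] y:[8/3,7] z:[0,14] -> hit [7,7] leaf, test {P8(miss), P10(miss)}
    N12 x:[6,31/3] y:[-2,4] z:[-18,-9] -> miss, prune
  N8 x:[-4/3,14/3] y:[5/3,7] z:[-8,7] -> hit [5/3,14/3], descend [1, 4]
    N1 x:[-4/3,-1/3] y:[5/3,7] z:[-7,7] -> miss, prune
    N4 x:[7/3,14/3] y:[14/3,19/3] z:[-8,-1] -> miss, prune
  N9 x:[-3,4/3] y:[-10/3,2/3] z:[-14,12] -> hit [-3,2/3], descend [2, 10]
    N2 x:[-3,-2/3] y:[-10/3,-7/3] z:[-14,5] -> miss, prune
    N10 x:[-2/3,4/3] y:[0,2/3] z:[9,12] -> miss, prune
  N11 x:[23/3,10] y:[-6,-5/3] z:[-14,11] -> miss, prune

Visited [0, 6, 5, 12, 8, 1, 4, 9, 2, 10, 11]. Tests: 11 box, 1 leaf. Nearest: miss.

== RESULT ==
11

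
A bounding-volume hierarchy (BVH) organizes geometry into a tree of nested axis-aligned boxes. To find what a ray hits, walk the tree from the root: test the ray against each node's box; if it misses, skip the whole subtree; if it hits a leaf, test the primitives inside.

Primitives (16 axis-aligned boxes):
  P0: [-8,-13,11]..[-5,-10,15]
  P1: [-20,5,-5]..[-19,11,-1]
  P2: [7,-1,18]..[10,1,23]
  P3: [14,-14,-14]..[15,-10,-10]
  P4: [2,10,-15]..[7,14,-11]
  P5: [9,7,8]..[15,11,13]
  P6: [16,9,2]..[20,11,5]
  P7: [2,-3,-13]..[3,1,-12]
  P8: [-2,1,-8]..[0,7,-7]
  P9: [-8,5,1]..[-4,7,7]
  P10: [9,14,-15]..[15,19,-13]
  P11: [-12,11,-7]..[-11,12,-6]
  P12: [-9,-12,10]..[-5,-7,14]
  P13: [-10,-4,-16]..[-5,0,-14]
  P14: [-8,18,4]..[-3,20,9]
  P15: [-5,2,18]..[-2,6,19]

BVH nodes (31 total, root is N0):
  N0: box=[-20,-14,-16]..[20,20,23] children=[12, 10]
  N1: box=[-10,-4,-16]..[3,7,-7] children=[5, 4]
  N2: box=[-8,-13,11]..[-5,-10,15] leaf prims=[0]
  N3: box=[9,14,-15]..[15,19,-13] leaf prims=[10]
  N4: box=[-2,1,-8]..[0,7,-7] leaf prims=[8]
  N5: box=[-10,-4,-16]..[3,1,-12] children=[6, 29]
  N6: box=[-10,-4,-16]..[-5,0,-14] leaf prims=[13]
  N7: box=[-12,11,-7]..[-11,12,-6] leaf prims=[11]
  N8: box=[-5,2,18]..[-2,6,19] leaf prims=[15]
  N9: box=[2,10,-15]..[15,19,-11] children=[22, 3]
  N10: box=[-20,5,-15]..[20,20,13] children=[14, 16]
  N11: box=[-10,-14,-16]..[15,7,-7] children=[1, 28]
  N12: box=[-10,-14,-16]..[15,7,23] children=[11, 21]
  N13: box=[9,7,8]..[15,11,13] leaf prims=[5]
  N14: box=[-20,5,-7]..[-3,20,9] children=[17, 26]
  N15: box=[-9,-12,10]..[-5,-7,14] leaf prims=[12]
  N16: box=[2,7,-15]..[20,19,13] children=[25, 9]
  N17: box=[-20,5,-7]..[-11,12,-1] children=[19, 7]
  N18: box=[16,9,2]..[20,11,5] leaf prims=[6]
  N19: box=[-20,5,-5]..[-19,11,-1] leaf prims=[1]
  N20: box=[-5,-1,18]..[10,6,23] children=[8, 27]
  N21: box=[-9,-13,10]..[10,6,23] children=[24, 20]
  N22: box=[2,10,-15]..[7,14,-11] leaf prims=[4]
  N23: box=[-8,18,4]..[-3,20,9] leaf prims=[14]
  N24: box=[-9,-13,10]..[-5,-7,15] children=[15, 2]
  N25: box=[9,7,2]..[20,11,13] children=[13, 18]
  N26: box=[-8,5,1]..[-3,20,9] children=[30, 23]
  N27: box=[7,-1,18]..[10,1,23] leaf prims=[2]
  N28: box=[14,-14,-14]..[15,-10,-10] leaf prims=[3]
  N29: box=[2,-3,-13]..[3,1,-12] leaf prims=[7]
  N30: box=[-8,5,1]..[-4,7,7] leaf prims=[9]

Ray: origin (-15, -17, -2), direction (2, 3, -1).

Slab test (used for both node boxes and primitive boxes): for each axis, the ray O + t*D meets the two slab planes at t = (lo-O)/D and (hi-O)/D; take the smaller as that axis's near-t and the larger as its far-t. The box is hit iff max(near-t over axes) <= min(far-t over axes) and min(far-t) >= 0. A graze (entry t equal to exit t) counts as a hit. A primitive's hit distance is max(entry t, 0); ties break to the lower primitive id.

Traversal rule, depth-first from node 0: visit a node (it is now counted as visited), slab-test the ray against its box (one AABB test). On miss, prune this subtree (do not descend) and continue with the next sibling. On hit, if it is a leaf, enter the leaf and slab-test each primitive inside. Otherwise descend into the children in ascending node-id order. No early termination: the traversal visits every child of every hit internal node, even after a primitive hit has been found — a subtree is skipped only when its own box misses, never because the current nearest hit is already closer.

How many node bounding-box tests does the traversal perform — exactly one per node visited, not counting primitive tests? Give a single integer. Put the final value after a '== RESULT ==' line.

Trace the traversal:
N0 x:[-5/2,35/2] y:[1,37/3] z:[-25,14] -> hit [1,37/3], descend [10, 12]
  N10 x:[-5/2,35/2] y:[22/3,37/3] z:[-15,13] -> hit [22/3,37/3], descend [14, 16]
    N14 x:[-5/2,6] y:[22/3,37/3] z:[-11,5] -> miss, prune
    N16 x:[17/2,35/2] y:[8,12] z:[-15,13] -> hit [17/2,12], descend [9, 25]
      N9 x:[17/2,15] y:[9,12] z:[9,13] -> hit [9,12], descend [3, 22]
        N3 x:[12,15] y:[31/3,12] z:[11,13] -> hit [12,12] leaf, test {P10@t=12}
        N22 x:[17/2,11] y:[9,31/3] z:[9,13] -> hit [9,31/3] leaf, test {P4@t=9}
      N25 x:[12,35/2] y:[8,28/3] z:[-15,-4] -> miss, prune
  N12 x:[5/2,15] y:[1,8] z:[-25,14] -> hit [5/2,8], descend [11, 21]
    N11 x:[5/2,15] y:[1,8] z:[5,14] -> hit [5,8], descend [1, 28]
      N1 x:[5/2,9] y:[13/3,8] z:[5,14] -> hit [5,8], descend [4, 5]
        N4 x:[13/2,15/2] y:[6,8] z:[5,6] -> miss, prune
        N5 x:[5/2,9] y:[13/3,6] z:[10,14] -> miss, prune
      N28 x:[29/2,15] y:[1,7/3] z:[8,12] -> miss, prune
    N21 x:[3,25/2] y:[4/3,23/3] z:[-25,-12] -> miss, prune

order=[0, 10, 14, 16, 9, 3, 22, 25, 12, 11, 1, 4, 5, 28, 21]  |boxes|=15  |leaves|=2  hit=P4

== RESULT ==
15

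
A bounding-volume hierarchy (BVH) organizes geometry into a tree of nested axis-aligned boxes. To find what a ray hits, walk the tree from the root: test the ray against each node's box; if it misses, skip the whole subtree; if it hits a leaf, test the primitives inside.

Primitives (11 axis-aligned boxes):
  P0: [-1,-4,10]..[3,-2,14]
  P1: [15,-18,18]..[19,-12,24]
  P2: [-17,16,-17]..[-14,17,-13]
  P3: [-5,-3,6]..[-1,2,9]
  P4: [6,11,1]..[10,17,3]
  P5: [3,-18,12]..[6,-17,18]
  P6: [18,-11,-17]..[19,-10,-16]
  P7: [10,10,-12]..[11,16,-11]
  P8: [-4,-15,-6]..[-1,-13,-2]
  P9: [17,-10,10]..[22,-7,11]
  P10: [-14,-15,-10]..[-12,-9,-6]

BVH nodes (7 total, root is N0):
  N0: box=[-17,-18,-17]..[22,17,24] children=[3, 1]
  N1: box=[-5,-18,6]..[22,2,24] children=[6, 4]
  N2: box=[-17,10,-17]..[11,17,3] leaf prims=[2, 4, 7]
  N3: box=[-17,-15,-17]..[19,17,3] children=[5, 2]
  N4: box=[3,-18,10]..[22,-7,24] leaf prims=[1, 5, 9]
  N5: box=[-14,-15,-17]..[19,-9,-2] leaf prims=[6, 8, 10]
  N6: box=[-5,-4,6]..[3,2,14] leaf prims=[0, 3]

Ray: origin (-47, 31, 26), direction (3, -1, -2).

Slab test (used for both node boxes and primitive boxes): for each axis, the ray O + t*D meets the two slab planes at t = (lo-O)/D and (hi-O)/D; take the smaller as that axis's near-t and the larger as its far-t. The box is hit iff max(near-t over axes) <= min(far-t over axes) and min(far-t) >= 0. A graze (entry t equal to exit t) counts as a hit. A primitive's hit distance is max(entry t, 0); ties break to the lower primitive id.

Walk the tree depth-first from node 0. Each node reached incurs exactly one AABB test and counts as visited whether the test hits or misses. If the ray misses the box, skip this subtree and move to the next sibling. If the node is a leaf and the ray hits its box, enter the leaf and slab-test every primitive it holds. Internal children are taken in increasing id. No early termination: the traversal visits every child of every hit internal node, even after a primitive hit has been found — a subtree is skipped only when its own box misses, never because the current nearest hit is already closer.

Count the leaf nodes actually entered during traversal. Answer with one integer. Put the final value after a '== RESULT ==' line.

Walk:
N0 x:[10,23] y:[14,49] z:[1,43/2] -> hit [14,43/2], descend [1, 3]
  N1 x:[14,23] y:[29,49] z:[1,10] -> miss, prune
  N3 x:[10,22] y:[14,46] z:[23/2,43/2] -> hit [14,43/2], descend [2, 5]
    N2 x:[10,58/3] y:[14,21] z:[23/2,43/2] -> hit [14,58/3] leaf, test {P2(miss), P4(miss), P7@t=19}
    N5 x:[11,22] y:[40,46] z:[14,43/2] -> miss, prune

5 AABB tests over nodes [0, 1, 3, 2, 5]; 1 leaf entered; closest P7.

== RESULT ==
1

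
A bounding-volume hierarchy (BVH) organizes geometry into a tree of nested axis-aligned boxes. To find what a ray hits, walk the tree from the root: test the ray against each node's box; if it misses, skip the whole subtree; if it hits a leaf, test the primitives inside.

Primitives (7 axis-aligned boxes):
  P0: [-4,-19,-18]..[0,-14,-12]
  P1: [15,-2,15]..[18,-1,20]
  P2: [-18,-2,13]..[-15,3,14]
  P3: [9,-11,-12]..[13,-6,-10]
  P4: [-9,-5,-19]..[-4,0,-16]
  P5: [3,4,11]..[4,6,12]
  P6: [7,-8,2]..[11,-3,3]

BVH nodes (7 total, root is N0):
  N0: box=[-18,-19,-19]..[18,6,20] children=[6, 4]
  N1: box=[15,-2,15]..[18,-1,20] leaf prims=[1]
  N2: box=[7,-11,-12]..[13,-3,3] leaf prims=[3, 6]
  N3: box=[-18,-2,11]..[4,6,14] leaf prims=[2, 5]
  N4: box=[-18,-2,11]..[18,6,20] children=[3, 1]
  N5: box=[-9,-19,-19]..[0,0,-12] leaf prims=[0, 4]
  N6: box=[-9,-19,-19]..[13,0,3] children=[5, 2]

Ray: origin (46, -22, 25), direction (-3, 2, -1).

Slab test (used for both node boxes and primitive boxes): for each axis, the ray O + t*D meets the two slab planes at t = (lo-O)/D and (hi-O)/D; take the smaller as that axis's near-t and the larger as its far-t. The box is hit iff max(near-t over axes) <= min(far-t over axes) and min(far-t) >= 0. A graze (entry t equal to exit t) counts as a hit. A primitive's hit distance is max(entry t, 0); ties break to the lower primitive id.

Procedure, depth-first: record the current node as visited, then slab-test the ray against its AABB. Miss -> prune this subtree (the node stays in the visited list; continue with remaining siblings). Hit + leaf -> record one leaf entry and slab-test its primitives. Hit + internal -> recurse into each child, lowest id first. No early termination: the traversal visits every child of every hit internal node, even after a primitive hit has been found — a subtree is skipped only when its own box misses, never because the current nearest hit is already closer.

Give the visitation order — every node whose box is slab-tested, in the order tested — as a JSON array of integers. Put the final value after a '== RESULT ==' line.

Trace the traversal:
N0 x:[28/3,64/3] y:[3/2,14] z:[5,44] -> hit [28/3,14], descend [4, 6]
  N4 x:[28/3,64/3] y:[10,14] z:[5,14] -> hit [10,14], descend [1, 3]
    N1 x:[28/3,31/3] y:[10,21/2] z:[5,10] -> hit [10,10] leaf, test {P1@t=10}
    N3 x:[14,64/3] y:[10,14] z:[11,14] -> hit [14,14] leaf, test {P2(miss), P5@t=14}
  N6 x:[11,55/3] y:[3/2,11] z:[22,44] -> miss, prune

5 AABB tests over nodes [0, 4, 1, 3, 6]; 2 leaves entered; closest P1.

== RESULT ==
[0, 4, 1, 3, 6]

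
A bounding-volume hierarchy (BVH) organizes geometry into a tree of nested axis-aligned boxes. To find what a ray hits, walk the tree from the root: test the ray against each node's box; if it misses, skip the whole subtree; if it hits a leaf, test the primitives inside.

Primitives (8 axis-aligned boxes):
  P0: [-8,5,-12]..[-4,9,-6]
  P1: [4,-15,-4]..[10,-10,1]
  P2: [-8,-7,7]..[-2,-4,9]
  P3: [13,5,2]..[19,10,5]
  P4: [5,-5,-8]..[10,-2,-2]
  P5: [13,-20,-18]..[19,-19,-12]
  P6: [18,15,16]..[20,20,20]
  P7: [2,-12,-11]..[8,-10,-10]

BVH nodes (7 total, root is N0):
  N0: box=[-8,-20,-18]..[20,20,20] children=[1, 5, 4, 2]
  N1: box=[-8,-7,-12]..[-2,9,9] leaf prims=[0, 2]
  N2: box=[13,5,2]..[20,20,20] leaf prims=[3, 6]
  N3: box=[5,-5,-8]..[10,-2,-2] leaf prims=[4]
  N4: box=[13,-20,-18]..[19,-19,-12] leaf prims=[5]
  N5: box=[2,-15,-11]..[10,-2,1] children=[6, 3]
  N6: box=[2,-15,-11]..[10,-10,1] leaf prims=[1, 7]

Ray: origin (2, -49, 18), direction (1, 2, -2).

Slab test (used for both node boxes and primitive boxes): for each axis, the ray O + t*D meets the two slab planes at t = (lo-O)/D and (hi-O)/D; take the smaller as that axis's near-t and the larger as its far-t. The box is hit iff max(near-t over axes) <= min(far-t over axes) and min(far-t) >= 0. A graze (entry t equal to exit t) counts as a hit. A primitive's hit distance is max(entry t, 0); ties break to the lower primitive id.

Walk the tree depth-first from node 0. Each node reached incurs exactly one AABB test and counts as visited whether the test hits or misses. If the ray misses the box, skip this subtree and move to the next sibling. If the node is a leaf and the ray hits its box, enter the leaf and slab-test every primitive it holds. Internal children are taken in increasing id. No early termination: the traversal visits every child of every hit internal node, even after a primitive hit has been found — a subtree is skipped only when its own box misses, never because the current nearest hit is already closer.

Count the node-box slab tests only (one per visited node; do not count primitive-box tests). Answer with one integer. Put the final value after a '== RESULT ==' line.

Walk:
N0 x:[-10,18] y:[29/2,69/2] z:[-1,18] -> hit [29/2,18], descend [1, 2, 4, 5]
  N1 x:[-10,-4] y:[21,29] z:[9/2,15] -> miss, prune
  N2 x:[11,18] y:[27,69/2] z:[-1,8] -> miss, prune
  N4 x:[11,17] y:[29/2,15] z:[15,18] -> hit [15,15] leaf, test {P5@t=15}
  N5 x:[0,8] y:[17,47/2] z:[17/2,29/2] -> miss, prune

Summary -> nodes [0, 1, 2, 4, 5]; box-tests=5; leaf-entries=1; first=P5

== RESULT ==
5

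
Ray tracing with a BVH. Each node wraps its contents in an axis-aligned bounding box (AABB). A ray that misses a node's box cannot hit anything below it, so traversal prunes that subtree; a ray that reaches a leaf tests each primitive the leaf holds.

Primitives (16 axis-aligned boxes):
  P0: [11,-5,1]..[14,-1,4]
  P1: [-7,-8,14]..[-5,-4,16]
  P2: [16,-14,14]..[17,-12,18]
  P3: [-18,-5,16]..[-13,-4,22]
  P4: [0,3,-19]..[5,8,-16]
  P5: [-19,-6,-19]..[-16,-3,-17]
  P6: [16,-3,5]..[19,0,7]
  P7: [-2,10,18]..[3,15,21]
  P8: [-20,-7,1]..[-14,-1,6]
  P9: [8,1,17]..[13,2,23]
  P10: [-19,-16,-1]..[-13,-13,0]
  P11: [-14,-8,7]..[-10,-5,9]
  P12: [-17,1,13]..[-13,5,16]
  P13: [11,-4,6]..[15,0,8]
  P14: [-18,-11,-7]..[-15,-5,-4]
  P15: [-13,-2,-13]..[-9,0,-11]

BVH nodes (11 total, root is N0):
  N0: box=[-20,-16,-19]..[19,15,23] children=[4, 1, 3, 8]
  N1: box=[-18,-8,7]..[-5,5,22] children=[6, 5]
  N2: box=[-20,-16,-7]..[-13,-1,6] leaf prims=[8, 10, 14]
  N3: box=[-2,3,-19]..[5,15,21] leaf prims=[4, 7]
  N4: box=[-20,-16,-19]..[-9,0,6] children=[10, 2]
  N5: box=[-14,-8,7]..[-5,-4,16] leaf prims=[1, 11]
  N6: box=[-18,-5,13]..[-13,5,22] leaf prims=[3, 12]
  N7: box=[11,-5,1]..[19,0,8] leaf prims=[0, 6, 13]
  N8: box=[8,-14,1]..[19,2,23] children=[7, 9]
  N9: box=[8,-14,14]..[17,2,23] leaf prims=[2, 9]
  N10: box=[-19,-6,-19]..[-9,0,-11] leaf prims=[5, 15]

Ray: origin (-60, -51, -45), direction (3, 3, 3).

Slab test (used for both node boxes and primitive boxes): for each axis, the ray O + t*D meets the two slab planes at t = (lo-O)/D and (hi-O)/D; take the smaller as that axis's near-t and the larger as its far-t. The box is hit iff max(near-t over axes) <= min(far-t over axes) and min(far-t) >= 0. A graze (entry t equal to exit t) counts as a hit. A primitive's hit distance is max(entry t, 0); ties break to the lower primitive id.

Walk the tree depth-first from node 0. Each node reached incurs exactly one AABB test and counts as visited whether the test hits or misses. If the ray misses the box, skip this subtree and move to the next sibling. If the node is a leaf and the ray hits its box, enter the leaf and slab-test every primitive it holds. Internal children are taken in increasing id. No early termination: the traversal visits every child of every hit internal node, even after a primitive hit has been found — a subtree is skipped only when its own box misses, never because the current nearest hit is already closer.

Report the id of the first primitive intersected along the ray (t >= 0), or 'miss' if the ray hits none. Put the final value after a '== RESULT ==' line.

Walk:
N0 x:[40/3,79/3] y:[35/3,22] z:[26/3,68/3] -> hit [40/3,22], descend [1, 3, 4, 8]
  N1 x:[14,55/3] y:[43/3,56/3] z:[52/3,67/3] -> hit [52/3,55/3], descend [5, 6]
    N5 x:[46/3,55/3] y:[43/3,47/3] z:[52/3,61/3] -> miss, prune
    N6 x:[14,47/3] y:[46/3,56/3] z:[58/3,67/3] -> miss, prune
  N3 x:[58/3,65/3] y:[18,22] z:[26/3,22] -> hit [58/3,65/3] leaf, test {P4(miss), P7@t=21}
  N4 x:[40/3,17] y:[35/3,17] z:[26/3,17] -> hit [40/3,17], descend [2, 10]
    N2 x:[40/3,47/3] y:[35/3,50/3] z:[38/3,17] -> hit [40/3,47/3] leaf, test {P8@t=46/3, P10(miss), P14(miss)}
    N10 x:[41/3,17] y:[15,17] z:[26/3,34/3] -> miss, prune
  N8 x:[68/3,79/3] y:[37/3,53/3] z:[46/3,68/3] -> miss, prune

Visited [0, 1, 5, 6, 3, 4, 2, 10, 8]. Tests: 9 box, 2 leaf. Nearest: P8.

== RESULT ==
8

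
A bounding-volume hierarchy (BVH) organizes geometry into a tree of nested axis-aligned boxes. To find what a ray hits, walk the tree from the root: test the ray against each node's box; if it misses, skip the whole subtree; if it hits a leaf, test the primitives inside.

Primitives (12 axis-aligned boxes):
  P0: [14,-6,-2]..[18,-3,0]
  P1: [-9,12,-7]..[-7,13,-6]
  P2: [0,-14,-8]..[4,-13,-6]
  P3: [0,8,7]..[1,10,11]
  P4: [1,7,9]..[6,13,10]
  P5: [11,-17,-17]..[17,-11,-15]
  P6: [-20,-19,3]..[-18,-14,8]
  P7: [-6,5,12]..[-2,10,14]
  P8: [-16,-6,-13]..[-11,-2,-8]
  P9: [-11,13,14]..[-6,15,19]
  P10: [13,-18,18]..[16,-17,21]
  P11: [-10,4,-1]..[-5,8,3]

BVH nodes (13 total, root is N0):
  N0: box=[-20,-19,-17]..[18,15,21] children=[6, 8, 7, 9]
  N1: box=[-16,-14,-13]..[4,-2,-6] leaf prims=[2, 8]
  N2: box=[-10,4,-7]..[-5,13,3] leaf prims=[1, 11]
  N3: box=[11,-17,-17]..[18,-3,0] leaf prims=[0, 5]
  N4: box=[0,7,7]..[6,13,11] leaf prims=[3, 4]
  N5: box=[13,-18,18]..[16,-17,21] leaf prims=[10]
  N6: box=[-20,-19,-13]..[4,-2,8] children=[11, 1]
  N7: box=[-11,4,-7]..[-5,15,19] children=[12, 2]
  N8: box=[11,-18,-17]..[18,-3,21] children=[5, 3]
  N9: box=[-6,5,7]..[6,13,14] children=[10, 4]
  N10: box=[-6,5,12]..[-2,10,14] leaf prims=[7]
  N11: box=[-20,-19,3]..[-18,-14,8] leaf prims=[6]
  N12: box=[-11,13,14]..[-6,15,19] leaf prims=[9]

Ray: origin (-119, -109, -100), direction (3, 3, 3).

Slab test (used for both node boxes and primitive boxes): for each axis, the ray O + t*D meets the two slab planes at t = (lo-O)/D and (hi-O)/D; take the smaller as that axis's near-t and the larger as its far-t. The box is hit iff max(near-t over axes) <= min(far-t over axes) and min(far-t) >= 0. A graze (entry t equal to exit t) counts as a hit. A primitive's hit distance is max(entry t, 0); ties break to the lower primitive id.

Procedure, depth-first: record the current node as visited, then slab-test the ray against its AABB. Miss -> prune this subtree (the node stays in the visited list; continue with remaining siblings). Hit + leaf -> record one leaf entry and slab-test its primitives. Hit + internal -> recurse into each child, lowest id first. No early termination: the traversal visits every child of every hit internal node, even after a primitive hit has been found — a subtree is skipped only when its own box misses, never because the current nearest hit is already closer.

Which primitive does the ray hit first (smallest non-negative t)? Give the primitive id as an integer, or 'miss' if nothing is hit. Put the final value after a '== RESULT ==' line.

Traverse from the root:
N0 x:[33,137/3] y:[30,124/3] z:[83/3,121/3] -> hit [33,121/3], descend [6, 7, 8, 9]
  N6 x:[33,41] y:[30,107/3] z:[29,36] -> hit [33,107/3], descend [1, 11]
    N1 x:[103/3,41] y:[95/3,107/3] z:[29,94/3] -> miss, prune
    N11 x:[33,101/3] y:[30,95/3] z:[103/3,36] -> miss, prune
  N7 x:[36,38] y:[113/3,124/3] z:[31,119/3] -> hit [113/3,38], descend [2, 12]
    N2 x:[109/3,38] y:[113/3,122/3] z:[31,103/3] -> miss, prune
    N12 x:[36,113/3] y:[122/3,124/3] z:[38,119/3] -> miss, prune
  N8 x:[130/3,137/3] y:[91/3,106/3] z:[83/3,121/3] -> miss, prune
  N9 x:[113/3,125/3] y:[38,122/3] z:[107/3,38] -> hit [38,38], descend [4, 10]
    N4 x:[119/3,125/3] y:[116/3,122/3] z:[107/3,37] -> miss, prune
    N10 x:[113/3,39] y:[38,119/3] z:[112/3,38] -> hit [38,38] leaf, test {P7@t=38}

Summary -> nodes [0, 6, 1, 11, 7, 2, 12, 8, 9, 4, 10]; box-tests=11; leaf-entries=1; first=P7

== RESULT ==
7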